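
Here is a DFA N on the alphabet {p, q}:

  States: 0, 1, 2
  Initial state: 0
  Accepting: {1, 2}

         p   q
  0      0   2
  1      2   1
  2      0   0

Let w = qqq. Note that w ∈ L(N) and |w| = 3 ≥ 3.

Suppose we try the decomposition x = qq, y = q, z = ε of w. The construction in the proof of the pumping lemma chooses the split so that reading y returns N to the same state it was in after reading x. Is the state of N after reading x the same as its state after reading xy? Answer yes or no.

State sequence: 0 -q-> 2 -q-> 0 -q-> 2

After x (step 2): 0. After xy (step 3): 2.
They differ (0 ≠ 2), so y is not a cycle from the state after x; this split is not the one the pumping-lemma construction produces, and pumping y need not keep the string in L(N).

no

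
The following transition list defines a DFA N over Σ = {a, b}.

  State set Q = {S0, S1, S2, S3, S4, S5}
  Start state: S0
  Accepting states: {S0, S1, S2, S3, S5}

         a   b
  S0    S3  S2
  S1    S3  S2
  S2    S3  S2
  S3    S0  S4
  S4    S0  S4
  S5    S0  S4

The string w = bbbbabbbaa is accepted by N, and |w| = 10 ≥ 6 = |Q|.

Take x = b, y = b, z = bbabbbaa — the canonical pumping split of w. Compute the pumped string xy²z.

bbbbbabbbaa

xy^2z = b·b·b·bbabbbaa = bbbbbabbbaa.
Reading y = b takes N from S2 back to S2, so after x·y·y the machine is still in S2, and z then leads to the accepting state S3. Hence bbbbbabbbaa ∈ L(N).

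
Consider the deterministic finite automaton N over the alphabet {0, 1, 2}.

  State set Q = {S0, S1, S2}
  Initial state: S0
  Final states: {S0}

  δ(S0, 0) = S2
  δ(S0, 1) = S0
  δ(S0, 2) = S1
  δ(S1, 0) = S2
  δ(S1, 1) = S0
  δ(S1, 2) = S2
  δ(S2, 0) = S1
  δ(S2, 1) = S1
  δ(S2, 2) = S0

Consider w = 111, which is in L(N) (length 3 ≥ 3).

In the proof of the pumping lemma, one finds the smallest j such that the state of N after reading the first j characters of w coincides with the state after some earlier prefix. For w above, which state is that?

S0

State sequence: S0 -1-> S0 -1-> S0 -1-> S0
First repeat at step 1: S0 was already visited.

The earliest repeat is at step j = 1: N is in S0, which it already visited at step i = 0.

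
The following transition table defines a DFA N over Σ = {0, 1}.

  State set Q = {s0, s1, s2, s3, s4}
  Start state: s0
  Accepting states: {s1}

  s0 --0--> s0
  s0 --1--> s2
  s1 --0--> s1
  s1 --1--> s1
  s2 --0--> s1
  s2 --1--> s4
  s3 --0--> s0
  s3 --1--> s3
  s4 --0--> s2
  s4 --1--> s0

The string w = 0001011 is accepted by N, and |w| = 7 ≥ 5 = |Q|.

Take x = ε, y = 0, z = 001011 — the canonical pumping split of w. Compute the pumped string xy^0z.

xy⁰z = xz = ε·001011 = 001011.
Reading y = 0 takes N from s0 back to s0, so after x the machine is still in s0, and z then leads to the accepting state s1. Hence 001011 ∈ L(N).

001011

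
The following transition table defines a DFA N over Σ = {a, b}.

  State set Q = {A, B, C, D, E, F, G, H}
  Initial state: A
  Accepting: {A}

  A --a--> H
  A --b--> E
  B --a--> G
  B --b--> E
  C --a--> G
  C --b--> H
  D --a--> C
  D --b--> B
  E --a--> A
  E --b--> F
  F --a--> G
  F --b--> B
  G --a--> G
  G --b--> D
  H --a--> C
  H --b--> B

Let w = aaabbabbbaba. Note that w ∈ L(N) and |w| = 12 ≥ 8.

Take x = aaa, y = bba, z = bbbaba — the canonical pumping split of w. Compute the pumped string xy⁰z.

aaabbbaba

xy⁰z = xz = aaa·bbbaba = aaabbbaba.
Reading y = bba takes N from G back to G, so after x the machine is still in G, and z then leads to the accepting state A. Hence aaabbbaba ∈ L(N).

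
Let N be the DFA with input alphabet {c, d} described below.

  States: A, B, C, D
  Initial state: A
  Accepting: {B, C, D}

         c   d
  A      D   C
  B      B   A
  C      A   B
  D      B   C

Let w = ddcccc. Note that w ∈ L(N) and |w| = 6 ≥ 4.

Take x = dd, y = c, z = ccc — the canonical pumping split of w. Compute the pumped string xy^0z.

xy⁰z = xz = dd·ccc = ddccc.
Reading y = c takes N from B back to B, so after x the machine is still in B, and z then leads to the accepting state B. Hence ddccc ∈ L(N).

ddccc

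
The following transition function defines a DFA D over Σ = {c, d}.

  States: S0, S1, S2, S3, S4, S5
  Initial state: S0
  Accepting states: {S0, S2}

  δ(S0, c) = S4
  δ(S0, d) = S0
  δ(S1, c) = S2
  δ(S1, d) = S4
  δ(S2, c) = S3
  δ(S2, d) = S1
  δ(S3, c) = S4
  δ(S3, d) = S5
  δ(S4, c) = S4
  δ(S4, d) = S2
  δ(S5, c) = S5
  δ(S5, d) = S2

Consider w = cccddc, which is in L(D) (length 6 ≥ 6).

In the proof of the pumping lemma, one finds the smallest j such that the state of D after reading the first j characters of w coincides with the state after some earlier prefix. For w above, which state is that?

Run of D on w = c c c d d c:
  step 0: S0  (start)
  step 1: S4  (read c: S0→S4)
  step 2: S4  (read c: S4→S4)   ← first repeat (S4 seen earlier)
  step 3: S4  (read c: S4→S4)
  step 4: S2  (read d: S4→S2)
  step 5: S1  (read d: S2→S1)
  step 6: S2  (read c: S1→S2)

The earliest repeat is at step j = 2: D is in S4, which it already visited at step i = 1.
Pumping length from the standard proof: p = 6 (the number of states). The repeated state found above gives |xy| = j ≤ 6 and |y| = j − i ≥ 1.

S4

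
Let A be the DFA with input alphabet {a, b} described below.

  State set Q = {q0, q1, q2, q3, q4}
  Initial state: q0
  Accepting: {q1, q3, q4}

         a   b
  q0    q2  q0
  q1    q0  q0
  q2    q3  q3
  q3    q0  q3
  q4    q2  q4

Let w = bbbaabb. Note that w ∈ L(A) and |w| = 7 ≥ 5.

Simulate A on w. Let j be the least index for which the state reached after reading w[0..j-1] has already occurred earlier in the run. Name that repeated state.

q0

Run of A on w = b b b a a b b:
  step 0: q0  (start)
  step 1: q0  (read b: q0→q0)   ← first repeat (q0 seen earlier)
  step 2: q0  (read b: q0→q0)
  step 3: q0  (read b: q0→q0)
  step 4: q2  (read a: q0→q2)
  step 5: q3  (read a: q2→q3)
  step 6: q3  (read b: q3→q3)
  step 7: q3  (read b: q3→q3)

The earliest repeat is at step j = 1: A is in q0, which it already visited at step i = 0.
With |Q| = 5, pigeonhole forces a state repeat no later than step 5; the substring read between the first and second visits to that state can be pumped.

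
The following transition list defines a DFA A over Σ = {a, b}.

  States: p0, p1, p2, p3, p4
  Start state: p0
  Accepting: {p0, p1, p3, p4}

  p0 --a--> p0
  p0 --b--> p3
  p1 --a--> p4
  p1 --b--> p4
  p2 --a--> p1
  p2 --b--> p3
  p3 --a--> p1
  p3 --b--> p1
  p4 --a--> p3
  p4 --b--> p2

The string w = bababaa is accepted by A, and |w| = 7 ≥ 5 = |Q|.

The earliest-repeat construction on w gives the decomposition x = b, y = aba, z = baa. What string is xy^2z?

xy^2z = b·aba·aba·baa = babaababaa.
Reading y = aba takes A from p3 back to p3, so after x·y·y the machine is still in p3, and z then leads to the accepting state p3. Hence babaababaa ∈ L(A).

babaababaa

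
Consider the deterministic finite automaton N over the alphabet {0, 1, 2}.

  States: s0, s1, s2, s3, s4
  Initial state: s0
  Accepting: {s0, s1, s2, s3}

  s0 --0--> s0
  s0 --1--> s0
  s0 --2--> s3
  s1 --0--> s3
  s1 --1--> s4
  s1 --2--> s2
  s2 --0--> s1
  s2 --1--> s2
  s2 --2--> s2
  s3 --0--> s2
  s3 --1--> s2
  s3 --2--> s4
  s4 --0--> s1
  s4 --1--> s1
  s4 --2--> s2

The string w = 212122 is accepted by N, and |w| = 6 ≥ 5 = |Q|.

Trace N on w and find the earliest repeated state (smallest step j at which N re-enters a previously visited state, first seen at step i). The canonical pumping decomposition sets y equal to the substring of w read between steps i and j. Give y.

2

Run of N on w = 2 1 2 1 2 2:
  step 0: s0  (start)
  step 1: s3  (read 2: s0→s3)
  step 2: s2  (read 1: s3→s2)
  step 3: s2  (read 2: s2→s2)   ← first repeat (s2 seen earlier)
  step 4: s2  (read 1: s2→s2)
  step 5: s2  (read 2: s2→s2)
  step 6: s2  (read 2: s2→s2)

So i = 2, j = 3, giving x = w[0:2] = 21, y = w[2:3] = 2, z = w[3:6] = 122.
Check: |xy| = 3 ≤ 5 and |y| = 1 ≥ 1. Reading y takes N from s2 back to s2, so every xyⁱz is accepted.
Since N has 5 states, any run of length ≥ 5 visits 5+1 states, so by pigeonhole some state repeats within the first 5 steps — that repeat gives the pumpable loop.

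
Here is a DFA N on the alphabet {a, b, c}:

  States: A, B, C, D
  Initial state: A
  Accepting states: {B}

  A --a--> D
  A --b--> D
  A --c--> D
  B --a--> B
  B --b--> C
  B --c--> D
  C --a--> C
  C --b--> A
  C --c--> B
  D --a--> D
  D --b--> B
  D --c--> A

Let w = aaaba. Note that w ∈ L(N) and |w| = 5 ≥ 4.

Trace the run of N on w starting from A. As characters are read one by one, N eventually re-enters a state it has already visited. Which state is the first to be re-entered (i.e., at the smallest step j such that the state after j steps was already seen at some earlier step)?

D

State sequence: A -a-> D -a-> D -a-> D -b-> B -a-> B
First repeat at step 2: D was already visited.

The earliest repeat is at step j = 2: N is in D, which it already visited at step i = 1.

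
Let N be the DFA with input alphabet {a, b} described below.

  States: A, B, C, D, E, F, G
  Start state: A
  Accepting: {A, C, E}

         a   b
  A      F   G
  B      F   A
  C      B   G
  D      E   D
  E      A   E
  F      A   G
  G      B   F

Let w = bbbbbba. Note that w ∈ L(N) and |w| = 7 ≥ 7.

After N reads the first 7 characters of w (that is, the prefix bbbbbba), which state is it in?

A

Run of N on the first 7 characters of w = b b b b b b a:
  step 0: A  (start)
  step 1: G  (read b: A→G)
  step 2: F  (read b: G→F)
  step 3: G  (read b: F→G)
  step 4: F  (read b: G→F)
  step 5: G  (read b: F→G)
  step 6: F  (read b: G→F)
  step 7: A  (read a: F→A)

After reading 7 characters, N is in state A.
(This kind of state-tracing is the core of the pumping-lemma construction: with 7 states, pigeonhole forces a repeat within the first 7 steps.)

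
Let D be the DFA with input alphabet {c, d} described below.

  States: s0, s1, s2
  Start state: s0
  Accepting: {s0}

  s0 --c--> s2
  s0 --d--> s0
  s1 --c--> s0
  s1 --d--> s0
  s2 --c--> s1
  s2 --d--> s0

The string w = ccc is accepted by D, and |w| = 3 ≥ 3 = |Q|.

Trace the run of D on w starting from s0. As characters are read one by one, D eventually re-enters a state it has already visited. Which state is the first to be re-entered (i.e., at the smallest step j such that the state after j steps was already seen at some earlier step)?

s0

Run of D on w = c c c:
  step 0: s0  (start)
  step 1: s2  (read c: s0→s2)
  step 2: s1  (read c: s2→s1)
  step 3: s0  (read c: s1→s0)   ← first repeat (s0 seen earlier)

The earliest repeat is at step j = 3: D is in s0, which it already visited at step i = 0.
The DFA has 3 states, so the proof of the pumping lemma guarantees a repeated state among the first 3+1 visited; the segment between the two visits is the pumpable y.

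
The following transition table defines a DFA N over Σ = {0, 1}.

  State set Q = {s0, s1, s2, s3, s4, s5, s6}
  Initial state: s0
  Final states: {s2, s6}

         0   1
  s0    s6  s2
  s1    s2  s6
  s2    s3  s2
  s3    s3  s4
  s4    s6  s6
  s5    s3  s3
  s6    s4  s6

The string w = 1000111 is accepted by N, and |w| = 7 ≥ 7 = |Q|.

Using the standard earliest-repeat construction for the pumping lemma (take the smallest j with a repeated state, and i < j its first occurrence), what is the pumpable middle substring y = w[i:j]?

Run of N on w = 1 0 0 0 1 1 1:
  step 0: s0  (start)
  step 1: s2  (read 1: s0→s2)
  step 2: s3  (read 0: s2→s3)
  step 3: s3  (read 0: s3→s3)   ← first repeat (s3 seen earlier)
  step 4: s3  (read 0: s3→s3)
  step 5: s4  (read 1: s3→s4)
  step 6: s6  (read 1: s4→s6)
  step 7: s6  (read 1: s6→s6)

So i = 2, j = 3, giving x = w[0:2] = 10, y = w[2:3] = 0, z = w[3:7] = 0111.
Check: |xy| = 3 ≤ 7 and |y| = 1 ≥ 1. Reading y takes N from s3 back to s3, so every xyⁱz is accepted.
With |Q| = 7, pigeonhole forces a state repeat no later than step 7; the substring read between the first and second visits to that state can be pumped.

0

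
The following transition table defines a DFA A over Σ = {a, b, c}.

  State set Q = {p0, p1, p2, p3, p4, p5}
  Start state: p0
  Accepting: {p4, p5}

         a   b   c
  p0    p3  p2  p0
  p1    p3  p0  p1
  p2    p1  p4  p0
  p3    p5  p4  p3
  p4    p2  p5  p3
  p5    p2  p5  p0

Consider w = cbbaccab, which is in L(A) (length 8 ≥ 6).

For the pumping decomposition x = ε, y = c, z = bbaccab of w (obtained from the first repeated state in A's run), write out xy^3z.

cccbbaccab

xy^3z = ε·c·c·c·bbaccab = cccbbaccab.
Reading y = c takes A from p0 back to p0, so after x·y·y·y the machine is still in p0, and z then leads to the accepting state p4. Hence cccbbaccab ∈ L(A).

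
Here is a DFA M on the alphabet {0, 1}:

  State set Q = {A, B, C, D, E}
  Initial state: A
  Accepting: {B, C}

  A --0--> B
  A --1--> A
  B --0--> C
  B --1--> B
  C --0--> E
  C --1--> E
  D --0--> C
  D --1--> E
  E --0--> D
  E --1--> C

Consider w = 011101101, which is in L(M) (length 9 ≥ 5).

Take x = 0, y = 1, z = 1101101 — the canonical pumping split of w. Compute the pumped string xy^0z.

xy⁰z = xz = 0·1101101 = 01101101.
Reading y = 1 takes M from B back to B, so after x the machine is still in B, and z then leads to the accepting state C. Hence 01101101 ∈ L(M).

01101101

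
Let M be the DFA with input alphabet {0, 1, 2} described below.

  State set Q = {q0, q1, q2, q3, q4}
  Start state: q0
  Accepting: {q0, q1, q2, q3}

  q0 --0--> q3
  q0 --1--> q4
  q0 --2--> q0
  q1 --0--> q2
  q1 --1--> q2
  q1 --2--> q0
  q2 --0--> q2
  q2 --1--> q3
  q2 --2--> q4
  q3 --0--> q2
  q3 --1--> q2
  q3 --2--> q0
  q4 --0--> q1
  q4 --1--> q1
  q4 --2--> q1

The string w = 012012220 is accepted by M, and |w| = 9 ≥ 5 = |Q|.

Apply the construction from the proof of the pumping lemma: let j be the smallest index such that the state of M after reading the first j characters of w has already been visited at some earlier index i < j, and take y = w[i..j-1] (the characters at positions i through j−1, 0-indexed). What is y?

Run of M on w = 0 1 2 0 1 2 2 2 0:
  step 0: q0  (start)
  step 1: q3  (read 0: q0→q3)
  step 2: q2  (read 1: q3→q2)
  step 3: q4  (read 2: q2→q4)
  step 4: q1  (read 0: q4→q1)
  step 5: q2  (read 1: q1→q2)   ← first repeat (q2 seen earlier)
  step 6: q4  (read 2: q2→q4)
  step 7: q1  (read 2: q4→q1)
  step 8: q0  (read 2: q1→q0)
  step 9: q3  (read 0: q0→q3)

So i = 2, j = 5, giving x = w[0:2] = 01, y = w[2:5] = 201, z = w[5:9] = 2220.
Check: |xy| = 5 ≤ 5 and |y| = 3 ≥ 1. Reading y takes M from q2 back to q2, so every xyⁱz is accepted.

201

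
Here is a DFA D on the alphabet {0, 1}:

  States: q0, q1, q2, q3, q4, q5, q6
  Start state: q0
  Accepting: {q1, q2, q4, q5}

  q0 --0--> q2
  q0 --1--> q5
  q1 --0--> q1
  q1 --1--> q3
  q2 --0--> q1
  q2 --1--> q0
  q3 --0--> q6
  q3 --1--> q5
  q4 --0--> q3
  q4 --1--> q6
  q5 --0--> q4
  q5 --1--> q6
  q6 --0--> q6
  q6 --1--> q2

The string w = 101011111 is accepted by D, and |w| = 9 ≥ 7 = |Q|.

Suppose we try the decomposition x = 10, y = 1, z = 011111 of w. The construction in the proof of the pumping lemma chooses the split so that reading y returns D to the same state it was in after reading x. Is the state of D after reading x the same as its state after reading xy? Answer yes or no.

no

State sequence: q0 -1-> q5 -0-> q4 -1-> q6

After x (step 2): q4. After xy (step 3): q6.
They differ (q4 ≠ q6), so y is not a cycle from the state after x; this split is not the one the pumping-lemma construction produces, and pumping y need not keep the string in L(D).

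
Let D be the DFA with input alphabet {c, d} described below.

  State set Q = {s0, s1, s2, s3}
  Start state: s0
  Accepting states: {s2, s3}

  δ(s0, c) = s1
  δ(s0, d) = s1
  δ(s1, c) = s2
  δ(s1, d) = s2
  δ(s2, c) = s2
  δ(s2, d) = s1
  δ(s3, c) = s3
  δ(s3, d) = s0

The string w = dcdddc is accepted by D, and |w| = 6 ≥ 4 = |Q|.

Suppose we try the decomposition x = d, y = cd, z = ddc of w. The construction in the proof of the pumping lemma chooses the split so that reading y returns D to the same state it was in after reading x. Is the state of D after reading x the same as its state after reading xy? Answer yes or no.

yes

State sequence: s0 -d-> s1 -c-> s2 -d-> s1

After x (step 1): s1. After xy (step 3): s1.
They match, so y = cd drives D around a cycle from s1 back to itself; pumping y any number of times keeps D in s1 before reading z, and xyⁱz ∈ L(D) for every i ≥ 0.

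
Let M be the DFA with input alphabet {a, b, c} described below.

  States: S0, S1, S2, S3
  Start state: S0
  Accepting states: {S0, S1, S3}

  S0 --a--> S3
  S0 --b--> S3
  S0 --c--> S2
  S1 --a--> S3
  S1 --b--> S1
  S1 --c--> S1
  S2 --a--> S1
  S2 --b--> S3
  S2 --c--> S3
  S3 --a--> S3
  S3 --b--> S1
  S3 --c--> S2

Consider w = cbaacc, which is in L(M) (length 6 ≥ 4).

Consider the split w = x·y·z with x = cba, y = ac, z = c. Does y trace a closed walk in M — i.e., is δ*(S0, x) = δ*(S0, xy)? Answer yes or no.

no

Run of M on the first 5 characters of w = c b a a c:
  step 0: S0  (start)
  step 1: S2  (read c: S0→S2)
  step 2: S3  (read b: S2→S3)
  step 3: S3  (read a: S3→S3)
  step 4: S3  (read a: S3→S3)
  step 5: S2  (read c: S3→S2)

After x (step 3): S3. After xy (step 5): S2.
They differ (S3 ≠ S2), so y is not a cycle from the state after x; this split is not the one the pumping-lemma construction produces, and pumping y need not keep the string in L(M).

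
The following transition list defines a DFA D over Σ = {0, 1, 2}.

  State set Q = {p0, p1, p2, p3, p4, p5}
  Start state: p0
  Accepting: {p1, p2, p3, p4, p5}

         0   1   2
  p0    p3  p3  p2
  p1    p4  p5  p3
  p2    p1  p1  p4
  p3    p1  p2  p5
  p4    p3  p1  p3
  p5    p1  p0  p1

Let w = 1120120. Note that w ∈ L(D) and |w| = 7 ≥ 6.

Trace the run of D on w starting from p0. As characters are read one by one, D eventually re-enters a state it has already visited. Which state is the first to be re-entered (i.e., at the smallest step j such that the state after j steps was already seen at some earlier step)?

Run of D on w = 1 1 2 0 1 2 0:
  step 0: p0  (start)
  step 1: p3  (read 1: p0→p3)
  step 2: p2  (read 1: p3→p2)
  step 3: p4  (read 2: p2→p4)
  step 4: p3  (read 0: p4→p3)   ← first repeat (p3 seen earlier)
  step 5: p2  (read 1: p3→p2)
  step 6: p4  (read 2: p2→p4)
  step 7: p3  (read 0: p4→p3)

The earliest repeat is at step j = 4: D is in p3, which it already visited at step i = 1.
The DFA has 6 states, so the proof of the pumping lemma guarantees a repeated state among the first 6+1 visited; the segment between the two visits is the pumpable y.

p3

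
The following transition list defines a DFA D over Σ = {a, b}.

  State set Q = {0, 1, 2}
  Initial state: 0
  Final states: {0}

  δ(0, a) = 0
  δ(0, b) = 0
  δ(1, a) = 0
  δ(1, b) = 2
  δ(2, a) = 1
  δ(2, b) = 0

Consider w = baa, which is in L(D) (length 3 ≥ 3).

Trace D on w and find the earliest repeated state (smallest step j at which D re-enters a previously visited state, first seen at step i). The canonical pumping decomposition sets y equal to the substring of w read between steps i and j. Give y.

Run of D on w = b a a:
  step 0: 0  (start)
  step 1: 0  (read b: 0→0)   ← first repeat (0 seen earlier)
  step 2: 0  (read a: 0→0)
  step 3: 0  (read a: 0→0)

So i = 0, j = 1, giving x = w[0:0] = ε, y = w[0:1] = b, z = w[1:3] = aa.
Check: |xy| = 1 ≤ 3 and |y| = 1 ≥ 1. Reading y takes D from 0 back to 0, so every xyⁱz is accepted.
Pumping length from the standard proof: p = 3 (the number of states). The repeated state found above gives |xy| = j ≤ 3 and |y| = j − i ≥ 1.

b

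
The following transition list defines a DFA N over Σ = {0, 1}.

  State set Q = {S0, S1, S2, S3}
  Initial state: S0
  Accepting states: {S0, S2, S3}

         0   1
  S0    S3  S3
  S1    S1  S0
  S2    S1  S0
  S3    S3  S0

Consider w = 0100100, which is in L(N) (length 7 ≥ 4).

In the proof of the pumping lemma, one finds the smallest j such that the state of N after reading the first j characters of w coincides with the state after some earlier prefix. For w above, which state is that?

State sequence: S0 -0-> S3 -1-> S0 -0-> S3 -0-> S3 -1-> S0 -0-> S3 -0-> S3
First repeat at step 2: S0 was already visited.

The earliest repeat is at step j = 2: N is in S0, which it already visited at step i = 0.

S0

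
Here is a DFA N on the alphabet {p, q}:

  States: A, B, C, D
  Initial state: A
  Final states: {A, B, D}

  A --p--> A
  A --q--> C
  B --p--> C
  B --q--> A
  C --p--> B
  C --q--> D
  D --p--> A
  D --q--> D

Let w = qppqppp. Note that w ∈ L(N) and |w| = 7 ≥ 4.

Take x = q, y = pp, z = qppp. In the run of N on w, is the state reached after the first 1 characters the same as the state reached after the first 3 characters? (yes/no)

Run of N on the first 3 characters of w = q p p:
  step 0: A  (start)
  step 1: C  (read q: A→C)
  step 2: B  (read p: C→B)
  step 3: C  (read p: B→C)

After x (step 1): C. After xy (step 3): C.
They match, so y = pp drives N around a cycle from C back to itself; pumping y any number of times keeps N in C before reading z, and xyⁱz ∈ L(N) for every i ≥ 0.

yes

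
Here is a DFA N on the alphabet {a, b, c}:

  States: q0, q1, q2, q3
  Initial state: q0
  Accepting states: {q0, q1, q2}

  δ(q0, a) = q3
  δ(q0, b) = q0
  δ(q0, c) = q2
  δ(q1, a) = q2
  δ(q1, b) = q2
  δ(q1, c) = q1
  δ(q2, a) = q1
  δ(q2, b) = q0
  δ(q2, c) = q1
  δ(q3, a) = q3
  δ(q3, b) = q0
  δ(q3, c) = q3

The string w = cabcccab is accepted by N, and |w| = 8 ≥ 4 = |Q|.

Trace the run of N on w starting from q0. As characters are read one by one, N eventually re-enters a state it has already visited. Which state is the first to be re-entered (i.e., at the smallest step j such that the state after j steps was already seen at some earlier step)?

Run of N on w = c a b c c c a b:
  step 0: q0  (start)
  step 1: q2  (read c: q0→q2)
  step 2: q1  (read a: q2→q1)
  step 3: q2  (read b: q1→q2)   ← first repeat (q2 seen earlier)
  step 4: q1  (read c: q2→q1)
  step 5: q1  (read c: q1→q1)
  step 6: q1  (read c: q1→q1)
  step 7: q2  (read a: q1→q2)
  step 8: q0  (read b: q2→q0)

The earliest repeat is at step j = 3: N is in q2, which it already visited at step i = 1.
Pumping length from the standard proof: p = 4 (the number of states). The repeated state found above gives |xy| = j ≤ 4 and |y| = j − i ≥ 1.

q2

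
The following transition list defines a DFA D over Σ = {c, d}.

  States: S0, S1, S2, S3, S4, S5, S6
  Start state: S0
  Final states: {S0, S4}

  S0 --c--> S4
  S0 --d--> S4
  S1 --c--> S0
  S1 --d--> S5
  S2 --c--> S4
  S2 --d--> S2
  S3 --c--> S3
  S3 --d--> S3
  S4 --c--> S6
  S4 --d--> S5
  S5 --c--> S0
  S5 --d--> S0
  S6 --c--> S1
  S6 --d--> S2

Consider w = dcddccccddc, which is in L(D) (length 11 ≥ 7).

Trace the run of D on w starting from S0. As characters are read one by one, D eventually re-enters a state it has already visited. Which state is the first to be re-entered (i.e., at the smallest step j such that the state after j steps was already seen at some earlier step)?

S2

State sequence: S0 -d-> S4 -c-> S6 -d-> S2 -d-> S2 -c-> S4 -c-> S6 -c-> S1 -c-> S0 -d-> S4 -d-> S5 -c-> S0
First repeat at step 4: S2 was already visited.

The earliest repeat is at step j = 4: D is in S2, which it already visited at step i = 3.
With |Q| = 7, pigeonhole forces a state repeat no later than step 7; the substring read between the first and second visits to that state can be pumped.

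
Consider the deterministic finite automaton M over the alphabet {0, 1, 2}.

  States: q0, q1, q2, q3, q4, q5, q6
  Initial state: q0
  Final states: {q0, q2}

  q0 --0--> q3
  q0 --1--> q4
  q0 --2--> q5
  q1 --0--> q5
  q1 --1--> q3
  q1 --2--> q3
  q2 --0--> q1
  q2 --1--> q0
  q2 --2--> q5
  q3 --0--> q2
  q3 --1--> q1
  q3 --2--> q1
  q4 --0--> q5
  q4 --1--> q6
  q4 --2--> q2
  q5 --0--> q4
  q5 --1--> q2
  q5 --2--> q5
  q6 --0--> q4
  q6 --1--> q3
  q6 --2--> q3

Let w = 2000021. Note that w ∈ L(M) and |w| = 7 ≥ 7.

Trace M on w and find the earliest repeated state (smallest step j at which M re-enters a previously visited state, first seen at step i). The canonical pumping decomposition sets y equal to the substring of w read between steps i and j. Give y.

00

Run of M on w = 2 0 0 0 0 2 1:
  step 0: q0  (start)
  step 1: q5  (read 2: q0→q5)
  step 2: q4  (read 0: q5→q4)
  step 3: q5  (read 0: q4→q5)   ← first repeat (q5 seen earlier)
  step 4: q4  (read 0: q5→q4)
  step 5: q5  (read 0: q4→q5)
  step 6: q5  (read 2: q5→q5)
  step 7: q2  (read 1: q5→q2)

So i = 1, j = 3, giving x = w[0:1] = 2, y = w[1:3] = 00, z = w[3:7] = 0021.
Check: |xy| = 3 ≤ 7 and |y| = 2 ≥ 1. Reading y takes M from q5 back to q5, so every xyⁱz is accepted.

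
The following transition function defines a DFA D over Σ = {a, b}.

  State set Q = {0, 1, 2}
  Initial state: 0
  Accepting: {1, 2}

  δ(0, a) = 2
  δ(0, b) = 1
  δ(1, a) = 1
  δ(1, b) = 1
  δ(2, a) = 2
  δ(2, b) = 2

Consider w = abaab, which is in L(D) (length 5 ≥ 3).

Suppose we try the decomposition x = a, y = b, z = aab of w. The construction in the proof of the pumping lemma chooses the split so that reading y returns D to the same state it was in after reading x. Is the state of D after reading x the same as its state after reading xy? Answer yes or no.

yes

State sequence: 0 -a-> 2 -b-> 2

After x (step 1): 2. After xy (step 2): 2.
They match, so y = b drives D around a cycle from 2 back to itself; pumping y any number of times keeps D in 2 before reading z, and xyⁱz ∈ L(D) for every i ≥ 0.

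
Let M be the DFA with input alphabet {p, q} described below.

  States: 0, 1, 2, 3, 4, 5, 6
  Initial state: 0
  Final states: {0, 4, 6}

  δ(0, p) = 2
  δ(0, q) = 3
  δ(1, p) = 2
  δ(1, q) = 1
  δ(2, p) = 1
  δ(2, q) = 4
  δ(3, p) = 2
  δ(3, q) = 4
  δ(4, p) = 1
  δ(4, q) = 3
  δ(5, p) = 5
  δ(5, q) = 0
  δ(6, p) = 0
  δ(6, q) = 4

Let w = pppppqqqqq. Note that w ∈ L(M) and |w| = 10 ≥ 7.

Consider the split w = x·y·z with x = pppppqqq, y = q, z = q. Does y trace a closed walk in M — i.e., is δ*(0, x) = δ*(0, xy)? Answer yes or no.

no

State sequence: 0 -p-> 2 -p-> 1 -p-> 2 -p-> 1 -p-> 2 -q-> 4 -q-> 3 -q-> 4 -q-> 3

After x (step 8): 4. After xy (step 9): 3.
They differ (4 ≠ 3), so y is not a cycle from the state after x; this split is not the one the pumping-lemma construction produces, and pumping y need not keep the string in L(M).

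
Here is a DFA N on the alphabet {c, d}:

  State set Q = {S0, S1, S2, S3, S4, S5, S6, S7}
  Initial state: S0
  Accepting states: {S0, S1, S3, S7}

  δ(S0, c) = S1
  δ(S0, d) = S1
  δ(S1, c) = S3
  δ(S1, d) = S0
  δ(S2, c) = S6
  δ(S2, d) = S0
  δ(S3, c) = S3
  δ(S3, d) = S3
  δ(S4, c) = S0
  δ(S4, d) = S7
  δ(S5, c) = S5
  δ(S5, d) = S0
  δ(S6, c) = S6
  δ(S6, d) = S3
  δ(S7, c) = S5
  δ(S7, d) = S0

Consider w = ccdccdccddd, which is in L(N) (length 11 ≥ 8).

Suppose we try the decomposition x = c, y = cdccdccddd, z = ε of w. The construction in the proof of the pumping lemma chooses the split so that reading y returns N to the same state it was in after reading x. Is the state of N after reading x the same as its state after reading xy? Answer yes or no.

no

State sequence: S0 -c-> S1 -c-> S3 -d-> S3 -c-> S3 -c-> S3 -d-> S3 -c-> S3 -c-> S3 -d-> S3 -d-> S3 -d-> S3

After x (step 1): S1. After xy (step 11): S3.
They differ (S1 ≠ S3), so y is not a cycle from the state after x; this split is not the one the pumping-lemma construction produces, and pumping y need not keep the string in L(N).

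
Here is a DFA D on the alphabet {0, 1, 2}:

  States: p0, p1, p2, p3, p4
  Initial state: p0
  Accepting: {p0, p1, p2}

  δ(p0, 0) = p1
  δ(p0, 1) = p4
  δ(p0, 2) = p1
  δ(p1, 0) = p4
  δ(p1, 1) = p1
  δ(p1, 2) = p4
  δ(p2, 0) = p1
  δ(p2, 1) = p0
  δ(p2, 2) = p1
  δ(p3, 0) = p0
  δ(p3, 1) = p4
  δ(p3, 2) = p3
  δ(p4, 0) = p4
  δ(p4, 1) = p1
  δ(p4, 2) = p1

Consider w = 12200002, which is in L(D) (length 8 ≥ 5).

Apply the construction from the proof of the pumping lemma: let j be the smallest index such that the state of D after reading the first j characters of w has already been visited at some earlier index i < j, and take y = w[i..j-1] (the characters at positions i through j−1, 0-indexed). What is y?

22

Run of D on w = 1 2 2 0 0 0 0 2:
  step 0: p0  (start)
  step 1: p4  (read 1: p0→p4)
  step 2: p1  (read 2: p4→p1)
  step 3: p4  (read 2: p1→p4)   ← first repeat (p4 seen earlier)
  step 4: p4  (read 0: p4→p4)
  step 5: p4  (read 0: p4→p4)
  step 6: p4  (read 0: p4→p4)
  step 7: p4  (read 0: p4→p4)
  step 8: p1  (read 2: p4→p1)

So i = 1, j = 3, giving x = w[0:1] = 1, y = w[1:3] = 22, z = w[3:8] = 00002.
Check: |xy| = 3 ≤ 5 and |y| = 2 ≥ 1. Reading y takes D from p4 back to p4, so every xyⁱz is accepted.
Pumping length from the standard proof: p = 5 (the number of states). The repeated state found above gives |xy| = j ≤ 5 and |y| = j − i ≥ 1.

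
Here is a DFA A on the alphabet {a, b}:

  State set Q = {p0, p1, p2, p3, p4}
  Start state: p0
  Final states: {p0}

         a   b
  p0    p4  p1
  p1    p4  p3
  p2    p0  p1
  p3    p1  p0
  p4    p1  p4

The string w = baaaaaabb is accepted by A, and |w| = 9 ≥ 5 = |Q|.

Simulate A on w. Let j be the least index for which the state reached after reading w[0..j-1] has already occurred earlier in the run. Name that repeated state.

p1

State sequence: p0 -b-> p1 -a-> p4 -a-> p1 -a-> p4 -a-> p1 -a-> p4 -a-> p1 -b-> p3 -b-> p0
First repeat at step 3: p1 was already visited.

The earliest repeat is at step j = 3: A is in p1, which it already visited at step i = 1.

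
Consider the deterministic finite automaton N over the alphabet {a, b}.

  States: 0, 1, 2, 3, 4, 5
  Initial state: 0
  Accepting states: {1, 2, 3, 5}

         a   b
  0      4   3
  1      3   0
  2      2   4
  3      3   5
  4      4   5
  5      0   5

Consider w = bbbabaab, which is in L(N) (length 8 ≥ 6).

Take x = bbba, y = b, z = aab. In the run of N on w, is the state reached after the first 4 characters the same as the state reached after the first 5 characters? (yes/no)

no

Run of N on the first 5 characters of w = b b b a b:
  step 0: 0  (start)
  step 1: 3  (read b: 0→3)
  step 2: 5  (read b: 3→5)
  step 3: 5  (read b: 5→5)
  step 4: 0  (read a: 5→0)
  step 5: 3  (read b: 0→3)

After x (step 4): 0. After xy (step 5): 3.
They differ (0 ≠ 3), so y is not a cycle from the state after x; this split is not the one the pumping-lemma construction produces, and pumping y need not keep the string in L(N).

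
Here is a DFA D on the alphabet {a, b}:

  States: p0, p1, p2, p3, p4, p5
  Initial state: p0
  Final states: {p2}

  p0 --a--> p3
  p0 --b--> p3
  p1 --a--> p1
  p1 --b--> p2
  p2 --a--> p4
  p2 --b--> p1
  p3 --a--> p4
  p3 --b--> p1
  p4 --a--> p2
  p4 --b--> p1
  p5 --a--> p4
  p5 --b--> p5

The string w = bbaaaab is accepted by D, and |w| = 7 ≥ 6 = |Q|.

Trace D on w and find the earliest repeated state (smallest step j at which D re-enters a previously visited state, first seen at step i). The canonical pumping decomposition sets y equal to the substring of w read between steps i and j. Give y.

a

State sequence: p0 -b-> p3 -b-> p1 -a-> p1 -a-> p1 -a-> p1 -a-> p1 -b-> p2
First repeat at step 3: p1 was already visited.

So i = 2, j = 3, giving x = w[0:2] = bb, y = w[2:3] = a, z = w[3:7] = aaab.
Check: |xy| = 3 ≤ 6 and |y| = 1 ≥ 1. Reading y takes D from p1 back to p1, so every xyⁱz is accepted.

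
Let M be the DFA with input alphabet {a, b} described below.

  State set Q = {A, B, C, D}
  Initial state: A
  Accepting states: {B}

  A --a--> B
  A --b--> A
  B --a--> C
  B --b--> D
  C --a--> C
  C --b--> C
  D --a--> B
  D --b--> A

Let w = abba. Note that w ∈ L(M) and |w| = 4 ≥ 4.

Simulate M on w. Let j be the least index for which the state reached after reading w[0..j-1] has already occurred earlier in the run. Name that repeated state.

A

Run of M on w = a b b a:
  step 0: A  (start)
  step 1: B  (read a: A→B)
  step 2: D  (read b: B→D)
  step 3: A  (read b: D→A)   ← first repeat (A seen earlier)
  step 4: B  (read a: A→B)

The earliest repeat is at step j = 3: M is in A, which it already visited at step i = 0.
With |Q| = 4, pigeonhole forces a state repeat no later than step 4; the substring read between the first and second visits to that state can be pumped.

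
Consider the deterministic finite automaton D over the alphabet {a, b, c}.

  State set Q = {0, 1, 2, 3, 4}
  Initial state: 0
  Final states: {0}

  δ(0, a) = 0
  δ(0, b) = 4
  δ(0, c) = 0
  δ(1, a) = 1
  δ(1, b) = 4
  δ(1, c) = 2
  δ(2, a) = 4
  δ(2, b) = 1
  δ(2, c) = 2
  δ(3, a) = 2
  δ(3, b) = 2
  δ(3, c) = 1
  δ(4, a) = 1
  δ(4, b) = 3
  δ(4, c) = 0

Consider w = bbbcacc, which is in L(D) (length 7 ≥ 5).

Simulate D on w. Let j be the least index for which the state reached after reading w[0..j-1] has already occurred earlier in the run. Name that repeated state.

Run of D on w = b b b c a c c:
  step 0: 0  (start)
  step 1: 4  (read b: 0→4)
  step 2: 3  (read b: 4→3)
  step 3: 2  (read b: 3→2)
  step 4: 2  (read c: 2→2)   ← first repeat (2 seen earlier)
  step 5: 4  (read a: 2→4)
  step 6: 0  (read c: 4→0)
  step 7: 0  (read c: 0→0)

The earliest repeat is at step j = 4: D is in 2, which it already visited at step i = 3.
Pumping length from the standard proof: p = 5 (the number of states). The repeated state found above gives |xy| = j ≤ 5 and |y| = j − i ≥ 1.

2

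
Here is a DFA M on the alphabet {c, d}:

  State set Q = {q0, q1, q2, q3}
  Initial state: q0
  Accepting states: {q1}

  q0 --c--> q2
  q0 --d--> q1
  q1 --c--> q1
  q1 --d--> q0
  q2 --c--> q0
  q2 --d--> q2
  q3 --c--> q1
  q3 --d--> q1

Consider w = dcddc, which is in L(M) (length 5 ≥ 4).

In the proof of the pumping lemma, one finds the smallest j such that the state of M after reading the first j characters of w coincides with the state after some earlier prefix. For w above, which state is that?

State sequence: q0 -d-> q1 -c-> q1 -d-> q0 -d-> q1 -c-> q1
First repeat at step 2: q1 was already visited.

The earliest repeat is at step j = 2: M is in q1, which it already visited at step i = 1.
Pumping length from the standard proof: p = 4 (the number of states). The repeated state found above gives |xy| = j ≤ 4 and |y| = j − i ≥ 1.

q1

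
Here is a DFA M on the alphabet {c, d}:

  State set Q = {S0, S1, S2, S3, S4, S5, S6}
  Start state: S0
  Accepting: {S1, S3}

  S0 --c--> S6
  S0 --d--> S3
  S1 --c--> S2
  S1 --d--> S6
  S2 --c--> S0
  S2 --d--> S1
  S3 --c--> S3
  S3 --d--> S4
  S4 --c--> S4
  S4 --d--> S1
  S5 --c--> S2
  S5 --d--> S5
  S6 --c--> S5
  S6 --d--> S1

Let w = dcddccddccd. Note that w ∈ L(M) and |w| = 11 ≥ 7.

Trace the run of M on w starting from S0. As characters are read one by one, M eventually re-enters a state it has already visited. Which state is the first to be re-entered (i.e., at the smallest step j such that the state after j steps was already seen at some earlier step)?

Run of M on w = d c d d c c d d c c d:
  step 0: S0  (start)
  step 1: S3  (read d: S0→S3)
  step 2: S3  (read c: S3→S3)   ← first repeat (S3 seen earlier)
  step 3: S4  (read d: S3→S4)
  step 4: S1  (read d: S4→S1)
  step 5: S2  (read c: S1→S2)
  step 6: S0  (read c: S2→S0)
  step 7: S3  (read d: S0→S3)
  step 8: S4  (read d: S3→S4)
  step 9: S4  (read c: S4→S4)
  step 10: S4  (read c: S4→S4)
  step 11: S1  (read d: S4→S1)

The earliest repeat is at step j = 2: M is in S3, which it already visited at step i = 1.
The DFA has 7 states, so the proof of the pumping lemma guarantees a repeated state among the first 7+1 visited; the segment between the two visits is the pumpable y.

S3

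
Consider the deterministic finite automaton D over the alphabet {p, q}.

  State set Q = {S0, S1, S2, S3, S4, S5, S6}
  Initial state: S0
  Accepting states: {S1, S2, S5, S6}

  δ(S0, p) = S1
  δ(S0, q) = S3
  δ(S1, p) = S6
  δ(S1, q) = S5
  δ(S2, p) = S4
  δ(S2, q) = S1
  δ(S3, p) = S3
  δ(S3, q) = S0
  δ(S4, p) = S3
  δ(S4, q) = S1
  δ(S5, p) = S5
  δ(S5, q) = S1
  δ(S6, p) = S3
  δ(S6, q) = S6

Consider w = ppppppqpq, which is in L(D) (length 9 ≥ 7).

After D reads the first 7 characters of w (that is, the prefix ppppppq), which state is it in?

S0

Run of D on the first 7 characters of w = p p p p p p q:
  step 0: S0  (start)
  step 1: S1  (read p: S0→S1)
  step 2: S6  (read p: S1→S6)
  step 3: S3  (read p: S6→S3)
  step 4: S3  (read p: S3→S3)
  step 5: S3  (read p: S3→S3)
  step 6: S3  (read p: S3→S3)
  step 7: S0  (read q: S3→S0)

After reading 7 characters, D is in state S0.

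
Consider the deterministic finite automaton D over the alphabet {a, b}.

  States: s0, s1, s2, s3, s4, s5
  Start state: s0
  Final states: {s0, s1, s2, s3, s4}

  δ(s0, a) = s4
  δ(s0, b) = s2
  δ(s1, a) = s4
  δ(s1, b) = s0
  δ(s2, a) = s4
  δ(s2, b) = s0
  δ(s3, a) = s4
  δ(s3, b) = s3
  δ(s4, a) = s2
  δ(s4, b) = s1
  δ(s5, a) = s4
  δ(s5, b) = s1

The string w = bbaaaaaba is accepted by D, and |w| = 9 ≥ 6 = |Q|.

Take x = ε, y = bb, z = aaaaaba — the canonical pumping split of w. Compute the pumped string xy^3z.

bbbbbbaaaaaba

xy^3z = ε·bb·bb·bb·aaaaaba = bbbbbbaaaaaba.
Reading y = bb takes D from s0 back to s0, so after x·y·y·y the machine is still in s0, and z then leads to the accepting state s4. Hence bbbbbbaaaaaba ∈ L(D).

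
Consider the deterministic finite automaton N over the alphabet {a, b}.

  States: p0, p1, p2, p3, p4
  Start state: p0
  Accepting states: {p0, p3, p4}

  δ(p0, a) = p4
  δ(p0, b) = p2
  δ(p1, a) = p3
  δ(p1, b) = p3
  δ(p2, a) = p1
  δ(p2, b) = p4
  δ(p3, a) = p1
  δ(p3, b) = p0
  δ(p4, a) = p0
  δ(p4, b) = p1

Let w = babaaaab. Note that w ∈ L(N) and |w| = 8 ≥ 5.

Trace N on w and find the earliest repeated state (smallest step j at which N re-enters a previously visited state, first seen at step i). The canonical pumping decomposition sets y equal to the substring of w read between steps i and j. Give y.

ba

State sequence: p0 -b-> p2 -a-> p1 -b-> p3 -a-> p1 -a-> p3 -a-> p1 -a-> p3 -b-> p0
First repeat at step 4: p1 was already visited.

So i = 2, j = 4, giving x = w[0:2] = ba, y = w[2:4] = ba, z = w[4:8] = aaab.
Check: |xy| = 4 ≤ 5 and |y| = 2 ≥ 1. Reading y takes N from p1 back to p1, so every xyⁱz is accepted.
Pumping length from the standard proof: p = 5 (the number of states). The repeated state found above gives |xy| = j ≤ 5 and |y| = j − i ≥ 1.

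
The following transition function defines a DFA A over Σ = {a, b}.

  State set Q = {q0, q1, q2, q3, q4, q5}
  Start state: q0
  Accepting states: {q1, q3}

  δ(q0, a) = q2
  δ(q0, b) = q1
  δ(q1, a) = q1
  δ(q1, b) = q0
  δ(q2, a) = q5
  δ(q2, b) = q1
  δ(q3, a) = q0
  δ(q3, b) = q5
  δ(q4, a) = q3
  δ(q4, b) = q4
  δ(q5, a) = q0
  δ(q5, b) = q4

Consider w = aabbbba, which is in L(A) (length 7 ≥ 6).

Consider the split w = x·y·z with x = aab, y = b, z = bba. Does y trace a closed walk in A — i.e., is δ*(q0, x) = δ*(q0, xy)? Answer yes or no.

State sequence: q0 -a-> q2 -a-> q5 -b-> q4 -b-> q4

After x (step 3): q4. After xy (step 4): q4.
They match, so y = b drives A around a cycle from q4 back to itself; pumping y any number of times keeps A in q4 before reading z, and xyⁱz ∈ L(A) for every i ≥ 0.

yes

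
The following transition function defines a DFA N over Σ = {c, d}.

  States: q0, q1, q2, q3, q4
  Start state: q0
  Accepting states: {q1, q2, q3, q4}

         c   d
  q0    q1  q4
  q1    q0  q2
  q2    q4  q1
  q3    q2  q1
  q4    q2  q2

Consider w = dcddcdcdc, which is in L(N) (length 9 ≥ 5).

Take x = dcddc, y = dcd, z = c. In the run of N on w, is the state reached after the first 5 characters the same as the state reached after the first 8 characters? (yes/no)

Run of N on the first 8 characters of w = d c d d c d c d:
  step 0: q0  (start)
  step 1: q4  (read d: q0→q4)
  step 2: q2  (read c: q4→q2)
  step 3: q1  (read d: q2→q1)
  step 4: q2  (read d: q1→q2)
  step 5: q4  (read c: q2→q4)
  step 6: q2  (read d: q4→q2)
  step 7: q4  (read c: q2→q4)
  step 8: q2  (read d: q4→q2)

After x (step 5): q4. After xy (step 8): q2.
They differ (q4 ≠ q2), so y is not a cycle from the state after x; this split is not the one the pumping-lemma construction produces, and pumping y need not keep the string in L(N).

no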